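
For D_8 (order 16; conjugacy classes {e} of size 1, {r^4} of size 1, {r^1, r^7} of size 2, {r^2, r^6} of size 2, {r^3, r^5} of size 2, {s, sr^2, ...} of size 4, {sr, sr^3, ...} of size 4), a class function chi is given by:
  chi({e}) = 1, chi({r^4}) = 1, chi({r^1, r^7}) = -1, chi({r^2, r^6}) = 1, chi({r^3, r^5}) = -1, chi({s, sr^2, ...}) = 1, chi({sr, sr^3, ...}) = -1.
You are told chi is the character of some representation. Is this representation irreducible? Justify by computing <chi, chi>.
Irreducible: <chi, chi> = 1.

Argument: <chi, chi> = (1/|G|) sum_C |C| * |chi(C)|^2 = (1/16)[1*|1|^2 + 1*|1|^2 + 2*|-1|^2 + 2*|1|^2 + 2*|-1|^2 + 4*|1|^2 + 4*|-1|^2]
  = (1/16)[(1) + (1) + (2) + (2) + (2) + (4) + (4)] = 16/16 = 1.
A character is irreducible iff <chi, chi> = 1, so this representation is irreducible.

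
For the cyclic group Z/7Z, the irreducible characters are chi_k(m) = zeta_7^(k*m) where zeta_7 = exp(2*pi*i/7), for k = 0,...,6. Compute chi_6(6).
chi_6(6) = zeta_7^36 = exp(2*I*pi/7)

Derivation: chi_6(6) = zeta_7^(6*6) = zeta_7^36. Since zeta_7^7 = 1, this equals zeta_7^1 = exp(2*pi*i*1/7) = exp(2*I*pi/7).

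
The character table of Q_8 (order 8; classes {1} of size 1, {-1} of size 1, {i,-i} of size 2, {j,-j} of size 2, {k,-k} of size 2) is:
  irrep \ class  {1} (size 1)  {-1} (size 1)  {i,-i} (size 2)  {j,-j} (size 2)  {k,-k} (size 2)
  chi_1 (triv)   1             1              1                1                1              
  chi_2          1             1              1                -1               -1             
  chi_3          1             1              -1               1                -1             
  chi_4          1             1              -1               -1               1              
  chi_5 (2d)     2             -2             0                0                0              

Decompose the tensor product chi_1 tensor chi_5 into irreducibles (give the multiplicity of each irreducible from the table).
chi_1 tensor chi_5 = chi_5 (all other irreducibles have multiplicity 0).

Solution. The character of a tensor product is the pointwise product (chi_1 * chi_5)(C) = chi_1(C) * chi_5(C):
  {1}: (1)*(2), {-1}: (1)*(-2), {i,-i}: (1)*(0), {j,-j}: (1)*(0), {k,-k}: (1)*(0)
so (chi_1 * chi_5) takes values
  {1} -> 2, {-1} -> -2, {i,-i} -> 0, {j,-j} -> 0, {k,-k} -> 0.
Now take the inner product of this character with each irreducible chi from the table, <chi_1*chi_5, chi> = (1/8) sum_C |C| (chi_1*chi_5)(C) conj(chi(C)):
  <chi_1*chi_5, chi_1> = (1/8)[1*(2)*conj(1) + 1*(-2)*conj(1) + 2*(0)*conj(1) + 2*(0)*conj(1) + 2*(0)*conj(1)]
      = (1/8)[(2) + (-2) + (0) + (0) + (0)] = 0/8 = 0
  <chi_1*chi_5, chi_2> = (1/8)[1*(2)*conj(1) + 1*(-2)*conj(1) + 2*(0)*conj(1) + 2*(0)*conj(-1) + 2*(0)*conj(-1)]
      = (1/8)[(2) + (-2) + (0) + (0) + (0)] = 0/8 = 0
  <chi_1*chi_5, chi_3> = (1/8)[1*(2)*conj(1) + 1*(-2)*conj(1) + 2*(0)*conj(-1) + 2*(0)*conj(1) + 2*(0)*conj(-1)]
      = (1/8)[(2) + (-2) + (0) + (0) + (0)] = 0/8 = 0
  <chi_1*chi_5, chi_4> = (1/8)[1*(2)*conj(1) + 1*(-2)*conj(1) + 2*(0)*conj(-1) + 2*(0)*conj(-1) + 2*(0)*conj(1)]
      = (1/8)[(2) + (-2) + (0) + (0) + (0)] = 0/8 = 0
  <chi_1*chi_5, chi_5> = (1/8)[1*(2)*conj(2) + 1*(-2)*conj(-2) + 2*(0)*conj(0) + 2*(0)*conj(0) + 2*(0)*conj(0)]
      = (1/8)[(4) + (4) + (0) + (0) + (0)] = 8/8 = 1
Hence the multiplicities are chi_5: 1. Dimension check: dim(chi_1)*dim(chi_5) = 1*2 = 2 and sum (mult * dim) = 1*2 = 2.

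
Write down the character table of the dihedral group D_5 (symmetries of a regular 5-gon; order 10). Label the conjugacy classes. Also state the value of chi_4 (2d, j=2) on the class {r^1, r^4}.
Conjugacy classes: {e} of size 1, {r^1, r^4} of size 2, {r^2, r^3} of size 2, {s, sr, ..., sr^4} of size 5.
Character table:
  irrep \ class              {e} (size 1)  {r^1, r^4} (size 2)  {r^2, r^3} (size 2)  {s, sr, ..., sr^4} (size 5)
  chi_1 (triv)               1             1                    1                    1                          
  chi_2 (sign: r->1, s->-1)  1             1                    1                    -1                         
  chi_3 (2d, j=1)            2             -1/2 + sqrt(5)/2     -sqrt(5)/2 - 1/2     0                          
  chi_4 (2d, j=2)            2             -sqrt(5)/2 - 1/2     -1/2 + sqrt(5)/2     0                          

Spot check: chi_4 (2d, j=2) on {r^1, r^4} = -sqrt(5)/2 - 1/2.

Explanation: D_5 has order 2*5 = 10 with 4 conjugacy classes, hence 4 irreducibles. Sum of squared dims 1 + 1 + 4 + 4 = 10 = |G|. Linear characters come from the abelianisation; the 2-dimensional irreps have character r^k -> 2*cos(2*pi*j*k/5), reflections -> 0.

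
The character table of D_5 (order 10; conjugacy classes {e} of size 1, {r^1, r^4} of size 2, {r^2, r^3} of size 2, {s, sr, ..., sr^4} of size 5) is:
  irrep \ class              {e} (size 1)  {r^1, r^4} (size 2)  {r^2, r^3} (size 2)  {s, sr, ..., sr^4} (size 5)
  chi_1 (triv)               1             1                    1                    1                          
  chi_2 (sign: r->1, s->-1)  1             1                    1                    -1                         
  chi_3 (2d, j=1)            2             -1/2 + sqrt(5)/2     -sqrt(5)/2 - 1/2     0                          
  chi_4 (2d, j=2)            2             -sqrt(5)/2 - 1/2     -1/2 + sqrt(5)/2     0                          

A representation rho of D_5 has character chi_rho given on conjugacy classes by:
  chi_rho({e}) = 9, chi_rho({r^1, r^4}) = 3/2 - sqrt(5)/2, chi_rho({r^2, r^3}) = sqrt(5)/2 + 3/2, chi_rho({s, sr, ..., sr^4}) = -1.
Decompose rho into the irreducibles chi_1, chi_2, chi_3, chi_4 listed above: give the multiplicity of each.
Multiplicities: chi_1: 1, chi_2: 2, chi_3: 1, chi_4: 2.

Use <chi_rho, chi> = (1/|G|) sum_C |C| * chi_rho(C) * conj(chi(C)) with |G| = 10 for each irreducible chi in the table:
  <chi_rho, chi_1> = (1/10)[1*(9)*conj(1) + 2*(3/2 - sqrt(5)/2)*conj(1) + 2*(sqrt(5)/2 + 3/2)*conj(1) + 5*(-1)*conj(1)]
      = (1/10)[(9) + (3 - sqrt(5)) + (sqrt(5) + 3) + (-5)] = 10/10 = 1
  <chi_rho, chi_2> = (1/10)[1*(9)*conj(1) + 2*(3/2 - sqrt(5)/2)*conj(1) + 2*(sqrt(5)/2 + 3/2)*conj(1) + 5*(-1)*conj(-1)]
      = (1/10)[(9) + (3 - sqrt(5)) + (sqrt(5) + 3) + (5)] = 20/10 = 2
  <chi_rho, chi_3> = (1/10)[1*(9)*conj(2) + 2*(3/2 - sqrt(5)/2)*conj(-1/2 + sqrt(5)/2) + 2*(sqrt(5)/2 + 3/2)*conj(-sqrt(5)/2 - 1/2) + 5*(-1)*conj(0)]
      = (1/10)[(18) + (-4 + 2*sqrt(5)) + (-2*sqrt(5) - 4) + (0)] = 10/10 = 1
  <chi_rho, chi_4> = (1/10)[1*(9)*conj(2) + 2*(3/2 - sqrt(5)/2)*conj(-sqrt(5)/2 - 1/2) + 2*(sqrt(5)/2 + 3/2)*conj(-1/2 + sqrt(5)/2) + 5*(-1)*conj(0)]
      = (1/10)[(18) + (1 - sqrt(5)) + (1 + sqrt(5)) + (0)] = 20/10 = 2
Dimension check: dim(rho) = sum (mult * dim) = 1*1 + 2*1 + 1*2 + 2*2 = 9 = chi_rho(e) = 9.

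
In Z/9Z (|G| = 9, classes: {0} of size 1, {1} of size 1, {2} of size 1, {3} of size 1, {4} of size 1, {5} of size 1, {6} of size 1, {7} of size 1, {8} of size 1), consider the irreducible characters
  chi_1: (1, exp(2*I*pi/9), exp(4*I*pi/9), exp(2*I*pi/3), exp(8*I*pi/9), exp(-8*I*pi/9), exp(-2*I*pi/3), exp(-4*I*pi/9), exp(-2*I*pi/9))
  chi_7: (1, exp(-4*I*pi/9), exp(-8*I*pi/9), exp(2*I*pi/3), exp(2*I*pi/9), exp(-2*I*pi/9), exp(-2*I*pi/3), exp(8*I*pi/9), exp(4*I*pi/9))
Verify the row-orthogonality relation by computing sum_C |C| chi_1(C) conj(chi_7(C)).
Sum = 0; so <chi_1, chi_7> = 0 (distinct irreducibles are orthogonal).

Argument: Compute term by term over conjugacy classes (|C| * chi_1(C) * conj(chi_7(C))):
  1*(1)*conj(1) + 1*(exp(2*I*pi/9))*conj(exp(-4*I*pi/9)) + 1*(exp(4*I*pi/9))*conj(exp(-8*I*pi/9)) + 1*(exp(2*I*pi/3))*conj(exp(2*I*pi/3)) + 1*(exp(8*I*pi/9))*conj(exp(2*I*pi/9)) + 1*(exp(-8*I*pi/9))*conj(exp(-2*I*pi/9)) + 1*(exp(-2*I*pi/3))*conj(exp(-2*I*pi/3)) + 1*(exp(-4*I*pi/9))*conj(exp(8*I*pi/9)) + 1*(exp(-2*I*pi/9))*conj(exp(4*I*pi/9))
  = (1) + (exp(2*I*pi/3)) + (exp(-2*I*pi/3)) + (1) + (exp(2*I*pi/3)) + (exp(-2*I*pi/3)) + (1) + (exp(2*I*pi/3)) + (exp(-2*I*pi/3))
  = 0.
(Exp terms are combined using exp(i*s)*conj(exp(i*t)) = exp(i*(s-t)), and sums of them are collapsed using the identity that for every m > 1 the m distinct m-th roots of unity sum to 0, e.g. 1 + exp(2*I*pi/3) + exp(-2*I*pi/3) = 0.)
Dividing by |G| = 9 gives 0/9 = 0, matching the row-orthogonality relation <chi_1, chi_7> = [chi_1 = chi_7].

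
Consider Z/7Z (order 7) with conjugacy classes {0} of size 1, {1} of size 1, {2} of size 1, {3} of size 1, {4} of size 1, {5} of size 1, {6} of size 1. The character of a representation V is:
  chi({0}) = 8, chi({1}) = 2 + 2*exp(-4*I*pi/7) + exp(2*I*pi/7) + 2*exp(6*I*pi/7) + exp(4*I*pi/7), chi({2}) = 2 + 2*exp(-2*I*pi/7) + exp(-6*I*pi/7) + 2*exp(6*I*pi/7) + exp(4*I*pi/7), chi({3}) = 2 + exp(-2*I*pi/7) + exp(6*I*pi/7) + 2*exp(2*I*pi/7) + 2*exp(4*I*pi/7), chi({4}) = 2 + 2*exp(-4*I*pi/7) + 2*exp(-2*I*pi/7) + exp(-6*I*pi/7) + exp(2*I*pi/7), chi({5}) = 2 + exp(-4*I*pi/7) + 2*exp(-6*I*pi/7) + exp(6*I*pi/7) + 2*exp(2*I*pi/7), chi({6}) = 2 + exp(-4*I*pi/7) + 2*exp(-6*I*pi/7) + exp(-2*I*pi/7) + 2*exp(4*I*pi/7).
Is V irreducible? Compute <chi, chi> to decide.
Not irreducible (reducible): <chi, chi> = 14 > 1.

<chi, chi> = (1/|G|) sum_C |C| * |chi(C)|^2 = (1/7)[1*|8|^2 + 1*|2 + 2*exp(-4*I*pi/7) + exp(2*I*pi/7) + 2*exp(6*I*pi/7) + exp(4*I*pi/7)|^2 + 1*|2 + 2*exp(-2*I*pi/7) + exp(-6*I*pi/7) + 2*exp(6*I*pi/7) + exp(4*I*pi/7)|^2 + 1*|2 + exp(-2*I*pi/7) + exp(6*I*pi/7) + 2*exp(2*I*pi/7) + 2*exp(4*I*pi/7)|^2 + 1*|2 + 2*exp(-4*I*pi/7) + 2*exp(-2*I*pi/7) + exp(-6*I*pi/7) + exp(2*I*pi/7)|^2 + 1*|2 + exp(-4*I*pi/7) + 2*exp(-6*I*pi/7) + exp(6*I*pi/7) + 2*exp(2*I*pi/7)|^2 + 1*|2 + exp(-4*I*pi/7) + 2*exp(-6*I*pi/7) + exp(-2*I*pi/7) + 2*exp(4*I*pi/7)|^2]
  = (1/7)[(64) + (14 + 12*exp(-4*I*pi/7) + 5*exp(-2*I*pi/7) + 8*exp(-6*I*pi/7) + 8*exp(6*I*pi/7) + 5*exp(2*I*pi/7) + 12*exp(4*I*pi/7)) + (14 + 8*exp(-2*I*pi/7) + 12*exp(-6*I*pi/7) + 5*exp(-4*I*pi/7) + 5*exp(4*I*pi/7) + 12*exp(6*I*pi/7) + 8*exp(2*I*pi/7)) + (14 + 12*exp(-2*I*pi/7) + 8*exp(-4*I*pi/7) + 5*exp(-6*I*pi/7) + 5*exp(6*I*pi/7) + 8*exp(4*I*pi/7) + 12*exp(2*I*pi/7)) + (14 + 12*exp(-2*I*pi/7) + 8*exp(-4*I*pi/7) + 5*exp(-6*I*pi/7) + 5*exp(6*I*pi/7) + 8*exp(4*I*pi/7) + 12*exp(2*I*pi/7)) + (14 + 8*exp(-2*I*pi/7) + 12*exp(-6*I*pi/7) + 5*exp(-4*I*pi/7) + 5*exp(4*I*pi/7) + 12*exp(6*I*pi/7) + 8*exp(2*I*pi/7)) + (14 + 12*exp(-4*I*pi/7) + 5*exp(-2*I*pi/7) + 8*exp(-6*I*pi/7) + 8*exp(6*I*pi/7) + 5*exp(2*I*pi/7) + 12*exp(4*I*pi/7))] = 98/7 = 14.
(Exp terms are combined using exp(i*s)*conj(exp(i*t)) = exp(i*(s-t)), and sums of them are collapsed using the identity that for every m > 1 the m distinct m-th roots of unity sum to 0, e.g. 1 + exp(2*I*pi/3) + exp(-2*I*pi/3) = 0.)
A character is irreducible iff <chi, chi> = 1, so this representation is reducible.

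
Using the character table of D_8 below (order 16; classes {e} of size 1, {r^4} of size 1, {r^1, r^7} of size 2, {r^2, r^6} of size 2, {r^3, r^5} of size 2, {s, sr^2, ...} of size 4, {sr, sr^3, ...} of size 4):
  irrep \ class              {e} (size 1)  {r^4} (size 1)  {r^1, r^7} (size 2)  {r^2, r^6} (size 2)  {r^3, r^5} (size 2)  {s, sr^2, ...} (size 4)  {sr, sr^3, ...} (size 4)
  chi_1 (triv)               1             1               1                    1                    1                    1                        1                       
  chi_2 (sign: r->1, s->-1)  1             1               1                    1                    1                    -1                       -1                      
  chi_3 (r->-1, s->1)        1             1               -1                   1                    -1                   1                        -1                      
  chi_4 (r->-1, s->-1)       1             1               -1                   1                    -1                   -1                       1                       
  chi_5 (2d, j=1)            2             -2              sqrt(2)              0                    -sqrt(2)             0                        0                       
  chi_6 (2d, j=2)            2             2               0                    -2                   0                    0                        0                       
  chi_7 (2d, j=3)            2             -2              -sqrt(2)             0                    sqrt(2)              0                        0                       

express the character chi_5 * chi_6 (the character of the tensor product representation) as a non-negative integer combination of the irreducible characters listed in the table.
chi_5 tensor chi_6 = chi_5 + chi_7 (all other irreducibles have multiplicity 0).

Explanation: The character of a tensor product is the pointwise product (chi_5 * chi_6)(C) = chi_5(C) * chi_6(C):
  {e}: (2)*(2), {r^4}: (-2)*(2), {r^1, r^7}: (sqrt(2))*(0), {r^2, r^6}: (0)*(-2), {r^3, r^5}: (-sqrt(2))*(0), {s, sr^2, ...}: (0)*(0), {sr, sr^3, ...}: (0)*(0)
so (chi_5 * chi_6) takes values
  {e} -> 4, {r^4} -> -4, {r^1, r^7} -> 0, {r^2, r^6} -> 0, {r^3, r^5} -> 0, {s, sr^2, ...} -> 0, {sr, sr^3, ...} -> 0.
Now take the inner product of this character with each irreducible chi from the table, <chi_5*chi_6, chi> = (1/16) sum_C |C| (chi_5*chi_6)(C) conj(chi(C)):
  <chi_5*chi_6, chi_1> = (1/16)[1*(4)*conj(1) + 1*(-4)*conj(1) + 2*(0)*conj(1) + 2*(0)*conj(1) + 2*(0)*conj(1) + 4*(0)*conj(1) + 4*(0)*conj(1)]
      = (1/16)[(4) + (-4) + (0) + (0) + (0) + (0) + (0)] = 0/16 = 0
  <chi_5*chi_6, chi_2> = (1/16)[1*(4)*conj(1) + 1*(-4)*conj(1) + 2*(0)*conj(1) + 2*(0)*conj(1) + 2*(0)*conj(1) + 4*(0)*conj(-1) + 4*(0)*conj(-1)]
      = (1/16)[(4) + (-4) + (0) + (0) + (0) + (0) + (0)] = 0/16 = 0
  <chi_5*chi_6, chi_3> = (1/16)[1*(4)*conj(1) + 1*(-4)*conj(1) + 2*(0)*conj(-1) + 2*(0)*conj(1) + 2*(0)*conj(-1) + 4*(0)*conj(1) + 4*(0)*conj(-1)]
      = (1/16)[(4) + (-4) + (0) + (0) + (0) + (0) + (0)] = 0/16 = 0
  <chi_5*chi_6, chi_4> = (1/16)[1*(4)*conj(1) + 1*(-4)*conj(1) + 2*(0)*conj(-1) + 2*(0)*conj(1) + 2*(0)*conj(-1) + 4*(0)*conj(-1) + 4*(0)*conj(1)]
      = (1/16)[(4) + (-4) + (0) + (0) + (0) + (0) + (0)] = 0/16 = 0
  <chi_5*chi_6, chi_5> = (1/16)[1*(4)*conj(2) + 1*(-4)*conj(-2) + 2*(0)*conj(sqrt(2)) + 2*(0)*conj(0) + 2*(0)*conj(-sqrt(2)) + 4*(0)*conj(0) + 4*(0)*conj(0)]
      = (1/16)[(8) + (8) + (0) + (0) + (0) + (0) + (0)] = 16/16 = 1
  <chi_5*chi_6, chi_6> = (1/16)[1*(4)*conj(2) + 1*(-4)*conj(2) + 2*(0)*conj(0) + 2*(0)*conj(-2) + 2*(0)*conj(0) + 4*(0)*conj(0) + 4*(0)*conj(0)]
      = (1/16)[(8) + (-8) + (0) + (0) + (0) + (0) + (0)] = 0/16 = 0
  <chi_5*chi_6, chi_7> = (1/16)[1*(4)*conj(2) + 1*(-4)*conj(-2) + 2*(0)*conj(-sqrt(2)) + 2*(0)*conj(0) + 2*(0)*conj(sqrt(2)) + 4*(0)*conj(0) + 4*(0)*conj(0)]
      = (1/16)[(8) + (8) + (0) + (0) + (0) + (0) + (0)] = 16/16 = 1
Hence the multiplicities are chi_5: 1, chi_7: 1. Dimension check: dim(chi_5)*dim(chi_6) = 2*2 = 4 and sum (mult * dim) = 1*2 + 1*2 = 4.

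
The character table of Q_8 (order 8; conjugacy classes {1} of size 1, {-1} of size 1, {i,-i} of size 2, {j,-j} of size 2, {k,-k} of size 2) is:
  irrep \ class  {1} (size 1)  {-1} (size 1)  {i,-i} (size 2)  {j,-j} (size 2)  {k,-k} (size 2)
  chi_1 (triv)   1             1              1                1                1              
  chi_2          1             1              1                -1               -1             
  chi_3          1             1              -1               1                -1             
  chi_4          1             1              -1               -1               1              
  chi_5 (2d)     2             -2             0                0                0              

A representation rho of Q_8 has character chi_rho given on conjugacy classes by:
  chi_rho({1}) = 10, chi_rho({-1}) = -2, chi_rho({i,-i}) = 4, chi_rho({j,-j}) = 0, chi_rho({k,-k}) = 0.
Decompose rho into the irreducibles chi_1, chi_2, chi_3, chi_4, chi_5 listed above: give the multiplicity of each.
Multiplicities: chi_1: 2, chi_2: 2, chi_3: 0, chi_4: 0, chi_5: 3.

Working: Use <chi_rho, chi> = (1/|G|) sum_C |C| * chi_rho(C) * conj(chi(C)) with |G| = 8 for each irreducible chi in the table:
  <chi_rho, chi_1> = (1/8)[1*(10)*conj(1) + 1*(-2)*conj(1) + 2*(4)*conj(1) + 2*(0)*conj(1) + 2*(0)*conj(1)]
      = (1/8)[(10) + (-2) + (8) + (0) + (0)] = 16/8 = 2
  <chi_rho, chi_2> = (1/8)[1*(10)*conj(1) + 1*(-2)*conj(1) + 2*(4)*conj(1) + 2*(0)*conj(-1) + 2*(0)*conj(-1)]
      = (1/8)[(10) + (-2) + (8) + (0) + (0)] = 16/8 = 2
  <chi_rho, chi_3> = (1/8)[1*(10)*conj(1) + 1*(-2)*conj(1) + 2*(4)*conj(-1) + 2*(0)*conj(1) + 2*(0)*conj(-1)]
      = (1/8)[(10) + (-2) + (-8) + (0) + (0)] = 0/8 = 0
  <chi_rho, chi_4> = (1/8)[1*(10)*conj(1) + 1*(-2)*conj(1) + 2*(4)*conj(-1) + 2*(0)*conj(-1) + 2*(0)*conj(1)]
      = (1/8)[(10) + (-2) + (-8) + (0) + (0)] = 0/8 = 0
  <chi_rho, chi_5> = (1/8)[1*(10)*conj(2) + 1*(-2)*conj(-2) + 2*(4)*conj(0) + 2*(0)*conj(0) + 2*(0)*conj(0)]
      = (1/8)[(20) + (4) + (0) + (0) + (0)] = 24/8 = 3
Dimension check: dim(rho) = sum (mult * dim) = 2*1 + 2*1 + 0*1 + 0*1 + 3*2 = 10 = chi_rho(e) = 10.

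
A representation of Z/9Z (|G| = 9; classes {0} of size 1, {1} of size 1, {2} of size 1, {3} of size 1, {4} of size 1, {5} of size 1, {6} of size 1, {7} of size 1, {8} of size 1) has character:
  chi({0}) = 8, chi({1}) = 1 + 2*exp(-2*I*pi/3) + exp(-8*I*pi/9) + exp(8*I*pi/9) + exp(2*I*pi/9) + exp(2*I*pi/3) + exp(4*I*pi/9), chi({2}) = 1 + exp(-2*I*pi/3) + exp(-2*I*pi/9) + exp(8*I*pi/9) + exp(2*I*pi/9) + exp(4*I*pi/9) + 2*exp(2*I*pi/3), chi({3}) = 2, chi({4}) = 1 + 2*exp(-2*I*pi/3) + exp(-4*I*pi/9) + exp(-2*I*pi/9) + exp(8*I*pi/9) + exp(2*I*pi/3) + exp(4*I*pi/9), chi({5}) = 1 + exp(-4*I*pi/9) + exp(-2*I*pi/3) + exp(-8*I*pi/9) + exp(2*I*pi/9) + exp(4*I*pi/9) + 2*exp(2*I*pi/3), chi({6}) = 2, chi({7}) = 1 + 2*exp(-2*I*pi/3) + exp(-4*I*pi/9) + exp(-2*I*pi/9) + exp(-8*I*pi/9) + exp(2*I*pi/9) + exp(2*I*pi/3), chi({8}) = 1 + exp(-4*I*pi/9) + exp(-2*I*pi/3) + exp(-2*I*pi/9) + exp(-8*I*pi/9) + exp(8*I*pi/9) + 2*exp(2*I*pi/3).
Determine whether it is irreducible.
Not irreducible (reducible): <chi, chi> = 10 > 1.

Explanation: <chi, chi> = (1/|G|) sum_C |C| * |chi(C)|^2 = (1/9)[1*|8|^2 + 1*|1 + 2*exp(-2*I*pi/3) + exp(-8*I*pi/9) + exp(8*I*pi/9) + exp(2*I*pi/9) + exp(2*I*pi/3) + exp(4*I*pi/9)|^2 + 1*|1 + exp(-2*I*pi/3) + exp(-2*I*pi/9) + exp(8*I*pi/9) + exp(2*I*pi/9) + exp(4*I*pi/9) + 2*exp(2*I*pi/3)|^2 + 1*|2|^2 + 1*|1 + 2*exp(-2*I*pi/3) + exp(-4*I*pi/9) + exp(-2*I*pi/9) + exp(8*I*pi/9) + exp(2*I*pi/3) + exp(4*I*pi/9)|^2 + 1*|1 + exp(-4*I*pi/9) + exp(-2*I*pi/3) + exp(-8*I*pi/9) + exp(2*I*pi/9) + exp(4*I*pi/9) + 2*exp(2*I*pi/3)|^2 + 1*|2|^2 + 1*|1 + 2*exp(-2*I*pi/3) + exp(-4*I*pi/9) + exp(-2*I*pi/9) + exp(-8*I*pi/9) + exp(2*I*pi/9) + exp(2*I*pi/3)|^2 + 1*|1 + exp(-4*I*pi/9) + exp(-2*I*pi/3) + exp(-2*I*pi/9) + exp(-8*I*pi/9) + exp(8*I*pi/9) + 2*exp(2*I*pi/3)|^2]
  = (1/9)[(64) + (10 + 7*exp(-2*I*pi/3) + 6*exp(-4*I*pi/9) + 7*exp(-2*I*pi/9) + 7*exp(-8*I*pi/9) + 7*exp(8*I*pi/9) + 7*exp(2*I*pi/9) + 6*exp(4*I*pi/9) + 7*exp(2*I*pi/3)) + (10 + 7*exp(-4*I*pi/9) + 7*exp(-2*I*pi/3) + 7*exp(-2*I*pi/9) + 6*exp(-8*I*pi/9) + 6*exp(8*I*pi/9) + 7*exp(2*I*pi/9) + 7*exp(2*I*pi/3) + 7*exp(4*I*pi/9)) + (4) + (10 + 7*exp(-4*I*pi/9) + 7*exp(-2*I*pi/3) + 6*exp(-2*I*pi/9) + 7*exp(-8*I*pi/9) + 7*exp(8*I*pi/9) + 6*exp(2*I*pi/9) + 7*exp(2*I*pi/3) + 7*exp(4*I*pi/9)) + (10 + 7*exp(-4*I*pi/9) + 7*exp(-2*I*pi/3) + 6*exp(-2*I*pi/9) + 7*exp(-8*I*pi/9) + 7*exp(8*I*pi/9) + 6*exp(2*I*pi/9) + 7*exp(2*I*pi/3) + 7*exp(4*I*pi/9)) + (4) + (10 + 7*exp(-4*I*pi/9) + 7*exp(-2*I*pi/3) + 7*exp(-2*I*pi/9) + 6*exp(-8*I*pi/9) + 6*exp(8*I*pi/9) + 7*exp(2*I*pi/9) + 7*exp(2*I*pi/3) + 7*exp(4*I*pi/9)) + (10 + 7*exp(-2*I*pi/3) + 6*exp(-4*I*pi/9) + 7*exp(-2*I*pi/9) + 7*exp(-8*I*pi/9) + 7*exp(8*I*pi/9) + 7*exp(2*I*pi/9) + 6*exp(4*I*pi/9) + 7*exp(2*I*pi/3))] = 90/9 = 10.
(Exp terms are combined using exp(i*s)*conj(exp(i*t)) = exp(i*(s-t)), and sums of them are collapsed using the identity that for every m > 1 the m distinct m-th roots of unity sum to 0, e.g. 1 + exp(2*I*pi/3) + exp(-2*I*pi/3) = 0.)
A character is irreducible iff <chi, chi> = 1, so this representation is reducible.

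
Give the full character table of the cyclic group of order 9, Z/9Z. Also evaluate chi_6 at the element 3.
Character table of Z/9Z (irreps indexed chi_0,...,chi_8 with chi_k(m) = zeta_9^(k*m), zeta_9 = exp(2*pi*i/9)):
  irrep \ class  {0} (size 1)  {1} (size 1)    {2} (size 1)    {3} (size 1)    {4} (size 1)    {5} (size 1)    {6} (size 1)    {7} (size 1)    {8} (size 1)  
  chi_0          1             1               1               1               1               1               1               1               1             
  chi_1          1             exp(2*I*pi/9)   exp(4*I*pi/9)   exp(2*I*pi/3)   exp(8*I*pi/9)   exp(-8*I*pi/9)  exp(-2*I*pi/3)  exp(-4*I*pi/9)  exp(-2*I*pi/9)
  chi_2          1             exp(4*I*pi/9)   exp(8*I*pi/9)   exp(-2*I*pi/3)  exp(-2*I*pi/9)  exp(2*I*pi/9)   exp(2*I*pi/3)   exp(-8*I*pi/9)  exp(-4*I*pi/9)
  chi_3          1             exp(2*I*pi/3)   exp(-2*I*pi/3)  1               exp(2*I*pi/3)   exp(-2*I*pi/3)  1               exp(2*I*pi/3)   exp(-2*I*pi/3)
  chi_4          1             exp(8*I*pi/9)   exp(-2*I*pi/9)  exp(2*I*pi/3)   exp(-4*I*pi/9)  exp(4*I*pi/9)   exp(-2*I*pi/3)  exp(2*I*pi/9)   exp(-8*I*pi/9)
  chi_5          1             exp(-8*I*pi/9)  exp(2*I*pi/9)   exp(-2*I*pi/3)  exp(4*I*pi/9)   exp(-4*I*pi/9)  exp(2*I*pi/3)   exp(-2*I*pi/9)  exp(8*I*pi/9) 
  chi_6          1             exp(-2*I*pi/3)  exp(2*I*pi/3)   1               exp(-2*I*pi/3)  exp(2*I*pi/3)   1               exp(-2*I*pi/3)  exp(2*I*pi/3) 
  chi_7          1             exp(-4*I*pi/9)  exp(-8*I*pi/9)  exp(2*I*pi/3)   exp(2*I*pi/9)   exp(-2*I*pi/9)  exp(-2*I*pi/3)  exp(8*I*pi/9)   exp(4*I*pi/9) 
  chi_8          1             exp(-2*I*pi/9)  exp(-4*I*pi/9)  exp(-2*I*pi/3)  exp(-8*I*pi/9)  exp(8*I*pi/9)   exp(2*I*pi/3)   exp(4*I*pi/9)   exp(2*I*pi/9) 

Spot check: chi_6(3) = zeta_9^(6*3) = zeta_9^18 = 1.

Details: Z/9Z is abelian, so all 9 irreducible complex representations are 1-dimensional. They are given by chi_k(m) = zeta_9^(k*m) for k = 0,...,8. Row orthogonality: sum_m chi_k(m) conj(chi_l(m)) = 9 * [k = l].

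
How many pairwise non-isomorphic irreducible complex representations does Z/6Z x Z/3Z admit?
18

Solution. The number of irreducible complex representations of a finite group equals its number of conjugacy classes. Z/6Z x Z/3Z is abelian of order 18, so every element is its own conjugacy class: 18 classes, so Z/6Z x Z/3Z (order 18) has exactly 18 irreducible complex representations.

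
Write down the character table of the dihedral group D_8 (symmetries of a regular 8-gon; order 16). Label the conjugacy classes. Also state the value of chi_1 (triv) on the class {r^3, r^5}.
Conjugacy classes: {e} of size 1, {r^4} of size 1, {r^1, r^7} of size 2, {r^2, r^6} of size 2, {r^3, r^5} of size 2, {s, sr^2, ...} of size 4, {sr, sr^3, ...} of size 4.
Character table:
  irrep \ class              {e} (size 1)  {r^4} (size 1)  {r^1, r^7} (size 2)  {r^2, r^6} (size 2)  {r^3, r^5} (size 2)  {s, sr^2, ...} (size 4)  {sr, sr^3, ...} (size 4)
  chi_1 (triv)               1             1               1                    1                    1                    1                        1                       
  chi_2 (sign: r->1, s->-1)  1             1               1                    1                    1                    -1                       -1                      
  chi_3 (r->-1, s->1)        1             1               -1                   1                    -1                   1                        -1                      
  chi_4 (r->-1, s->-1)       1             1               -1                   1                    -1                   -1                       1                       
  chi_5 (2d, j=1)            2             -2              sqrt(2)              0                    -sqrt(2)             0                        0                       
  chi_6 (2d, j=2)            2             2               0                    -2                   0                    0                        0                       
  chi_7 (2d, j=3)            2             -2              -sqrt(2)             0                    sqrt(2)              0                        0                       

Spot check: chi_1 (triv) on {r^3, r^5} = 1.

Argument: D_8 has order 2*8 = 16 with 7 conjugacy classes, hence 7 irreducibles. Sum of squared dims 1 + 1 + 1 + 1 + 4 + 4 + 4 = 16 = |G|. Linear characters come from the abelianisation; the 2-dimensional irreps have character r^k -> 2*cos(2*pi*j*k/8), reflections -> 0.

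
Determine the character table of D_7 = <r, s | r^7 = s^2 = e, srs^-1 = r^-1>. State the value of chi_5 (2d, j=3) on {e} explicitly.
Conjugacy classes: {e} of size 1, {r^1, r^6} of size 2, {r^2, r^5} of size 2, {r^3, r^4} of size 2, {s, sr, ..., sr^6} of size 7.
Character table:
  irrep \ class              {e} (size 1)  {r^1, r^6} (size 2)  {r^2, r^5} (size 2)  {r^3, r^4} (size 2)  {s, sr, ..., sr^6} (size 7)
  chi_1 (triv)               1             1                    1                    1                    1                          
  chi_2 (sign: r->1, s->-1)  1             1                    1                    1                    -1                         
  chi_3 (2d, j=1)            2             2*cos(2*pi/7)        -2*cos(3*pi/7)       -2*cos(pi/7)         0                          
  chi_4 (2d, j=2)            2             -2*cos(3*pi/7)       -2*cos(pi/7)         2*cos(2*pi/7)        0                          
  chi_5 (2d, j=3)            2             -2*cos(pi/7)         2*cos(2*pi/7)        -2*cos(3*pi/7)       0                          

Spot check: chi_5 (2d, j=3) on {e} = 2.

Argument: D_7 has order 2*7 = 14 with 5 conjugacy classes, hence 5 irreducibles. Sum of squared dims 1 + 1 + 4 + 4 + 4 = 14 = |G|. Linear characters come from the abelianisation; the 2-dimensional irreps have character r^k -> 2*cos(2*pi*j*k/7), reflections -> 0.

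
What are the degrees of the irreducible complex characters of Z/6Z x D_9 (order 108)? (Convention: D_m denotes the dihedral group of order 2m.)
Dimensions: 1, 1, 1, 1, 1, 1, 1, 1, 1, 1, 1, 1, 2, 2, 2, 2, 2, 2, 2, 2, 2, 2, 2, 2, 2, 2, 2, 2, 2, 2, 2, 2, 2, 2, 2, 2

Details: There are 36 irreducibles (= number of conjugacy classes). Their dimensions d_i satisfy sum d_i^2 = |G| = 108: 1 + 1 + 1 + 1 + 1 + 1 + 1 + 1 + 1 + 1 + 1 + 1 + 4 + 4 + 4 + 4 + 4 + 4 + 4 + 4 + 4 + 4 + 4 + 4 + 4 + 4 + 4 + 4 + 4 + 4 + 4 + 4 + 4 + 4 + 4 + 4 = 108. (For the product with Z/6Z: each of the 6 1-dim characters of Z/6Z tensors with each irrep of D_9, giving 6 copies of each D_9-dimension.)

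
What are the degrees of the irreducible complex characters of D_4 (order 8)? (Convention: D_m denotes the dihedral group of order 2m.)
Dimensions: 1, 1, 1, 1, 2

Derivation: There are 5 irreducibles (= number of conjugacy classes). Their dimensions d_i satisfy sum d_i^2 = |G| = 8: 1 + 1 + 1 + 1 + 4 = 8.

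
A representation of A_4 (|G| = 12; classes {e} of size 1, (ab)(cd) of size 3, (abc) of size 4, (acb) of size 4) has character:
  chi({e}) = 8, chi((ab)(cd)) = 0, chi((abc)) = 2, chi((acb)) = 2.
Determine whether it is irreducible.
Not irreducible (reducible): <chi, chi> = 8 > 1.

Explanation: <chi, chi> = (1/|G|) sum_C |C| * |chi(C)|^2 = (1/12)[1*|8|^2 + 3*|0|^2 + 4*|2|^2 + 4*|2|^2]
  = (1/12)[(64) + (0) + (16) + (16)] = 96/12 = 8.
(Exp terms are combined using exp(i*s)*conj(exp(i*t)) = exp(i*(s-t)), and sums of them are collapsed using the identity that for every m > 1 the m distinct m-th roots of unity sum to 0, e.g. 1 + exp(2*I*pi/3) + exp(-2*I*pi/3) = 0.)
A character is irreducible iff <chi, chi> = 1, so this representation is reducible.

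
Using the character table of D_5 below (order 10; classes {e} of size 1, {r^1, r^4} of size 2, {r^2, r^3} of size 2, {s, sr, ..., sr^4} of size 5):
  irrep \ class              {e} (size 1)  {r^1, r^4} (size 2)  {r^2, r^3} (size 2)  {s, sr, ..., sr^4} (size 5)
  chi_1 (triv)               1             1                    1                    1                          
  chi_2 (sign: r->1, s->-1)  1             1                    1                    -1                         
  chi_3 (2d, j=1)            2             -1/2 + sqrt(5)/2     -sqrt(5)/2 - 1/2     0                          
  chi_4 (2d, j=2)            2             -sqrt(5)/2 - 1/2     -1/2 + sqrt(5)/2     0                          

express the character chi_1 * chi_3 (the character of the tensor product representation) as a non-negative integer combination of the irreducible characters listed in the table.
chi_1 tensor chi_3 = chi_3 (all other irreducibles have multiplicity 0).

The character of a tensor product is the pointwise product (chi_1 * chi_3)(C) = chi_1(C) * chi_3(C):
  {e}: (1)*(2), {r^1, r^4}: (1)*(-1/2 + sqrt(5)/2), {r^2, r^3}: (1)*(-sqrt(5)/2 - 1/2), {s, sr, ..., sr^4}: (1)*(0)
so (chi_1 * chi_3) takes values
  {e} -> 2, {r^1, r^4} -> -1/2 + sqrt(5)/2, {r^2, r^3} -> -sqrt(5)/2 - 1/2, {s, sr, ..., sr^4} -> 0.
Now take the inner product of this character with each irreducible chi from the table, <chi_1*chi_3, chi> = (1/10) sum_C |C| (chi_1*chi_3)(C) conj(chi(C)):
  <chi_1*chi_3, chi_1> = (1/10)[1*(2)*conj(1) + 2*(-1/2 + sqrt(5)/2)*conj(1) + 2*(-sqrt(5)/2 - 1/2)*conj(1) + 5*(0)*conj(1)]
      = (1/10)[(2) + (-1 + sqrt(5)) + (-sqrt(5) - 1) + (0)] = 0/10 = 0
  <chi_1*chi_3, chi_2> = (1/10)[1*(2)*conj(1) + 2*(-1/2 + sqrt(5)/2)*conj(1) + 2*(-sqrt(5)/2 - 1/2)*conj(1) + 5*(0)*conj(-1)]
      = (1/10)[(2) + (-1 + sqrt(5)) + (-sqrt(5) - 1) + (0)] = 0/10 = 0
  <chi_1*chi_3, chi_3> = (1/10)[1*(2)*conj(2) + 2*(-1/2 + sqrt(5)/2)*conj(-1/2 + sqrt(5)/2) + 2*(-sqrt(5)/2 - 1/2)*conj(-sqrt(5)/2 - 1/2) + 5*(0)*conj(0)]
      = (1/10)[(4) + (3 - sqrt(5)) + (sqrt(5) + 3) + (0)] = 10/10 = 1
  <chi_1*chi_3, chi_4> = (1/10)[1*(2)*conj(2) + 2*(-1/2 + sqrt(5)/2)*conj(-sqrt(5)/2 - 1/2) + 2*(-sqrt(5)/2 - 1/2)*conj(-1/2 + sqrt(5)/2) + 5*(0)*conj(0)]
      = (1/10)[(4) + (-2) + (-2) + (0)] = 0/10 = 0
Hence the multiplicities are chi_3: 1. Dimension check: dim(chi_1)*dim(chi_3) = 1*2 = 2 and sum (mult * dim) = 1*2 = 2.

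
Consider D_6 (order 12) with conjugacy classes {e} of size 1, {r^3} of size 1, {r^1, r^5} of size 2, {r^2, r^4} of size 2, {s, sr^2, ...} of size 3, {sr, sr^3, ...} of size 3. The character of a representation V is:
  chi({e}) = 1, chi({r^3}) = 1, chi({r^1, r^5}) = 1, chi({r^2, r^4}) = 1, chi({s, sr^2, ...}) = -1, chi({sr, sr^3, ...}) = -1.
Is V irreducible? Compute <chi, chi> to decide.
Irreducible: <chi, chi> = 1.

<chi, chi> = (1/|G|) sum_C |C| * |chi(C)|^2 = (1/12)[1*|1|^2 + 1*|1|^2 + 2*|1|^2 + 2*|1|^2 + 3*|-1|^2 + 3*|-1|^2]
  = (1/12)[(1) + (1) + (2) + (2) + (3) + (3)] = 12/12 = 1.
A character is irreducible iff <chi, chi> = 1, so this representation is irreducible.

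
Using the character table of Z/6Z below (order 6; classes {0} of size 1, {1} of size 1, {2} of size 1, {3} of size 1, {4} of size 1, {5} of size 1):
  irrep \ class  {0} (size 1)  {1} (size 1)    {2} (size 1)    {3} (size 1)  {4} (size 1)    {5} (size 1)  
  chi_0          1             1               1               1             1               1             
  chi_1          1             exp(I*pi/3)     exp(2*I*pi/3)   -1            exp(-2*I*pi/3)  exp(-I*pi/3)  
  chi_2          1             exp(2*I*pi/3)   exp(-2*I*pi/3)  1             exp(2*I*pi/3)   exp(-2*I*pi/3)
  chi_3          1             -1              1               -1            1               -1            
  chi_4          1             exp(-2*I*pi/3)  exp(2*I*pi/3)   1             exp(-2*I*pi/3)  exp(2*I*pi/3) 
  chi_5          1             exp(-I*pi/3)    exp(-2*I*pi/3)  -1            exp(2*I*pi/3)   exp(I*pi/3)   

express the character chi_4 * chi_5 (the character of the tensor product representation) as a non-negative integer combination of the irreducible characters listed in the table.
chi_4 tensor chi_5 = chi_3 (all other irreducibles have multiplicity 0).

Derivation: The character of a tensor product is the pointwise product (chi_4 * chi_5)(C) = chi_4(C) * chi_5(C):
  {0}: (1)*(1), {1}: (exp(-2*I*pi/3))*(exp(-I*pi/3)), {2}: (exp(2*I*pi/3))*(exp(-2*I*pi/3)), {3}: (1)*(-1), {4}: (exp(-2*I*pi/3))*(exp(2*I*pi/3)), {5}: (exp(2*I*pi/3))*(exp(I*pi/3))
so (chi_4 * chi_5) takes values
  {0} -> 1, {1} -> -1, {2} -> 1, {3} -> -1, {4} -> 1, {5} -> -1.
Now take the inner product of this character with each irreducible chi from the table, <chi_4*chi_5, chi> = (1/6) sum_C |C| (chi_4*chi_5)(C) conj(chi(C)):
  <chi_4*chi_5, chi_0> = (1/6)[1*(1)*conj(1) + 1*(-1)*conj(1) + 1*(1)*conj(1) + 1*(-1)*conj(1) + 1*(1)*conj(1) + 1*(-1)*conj(1)]
      = (1/6)[(1) + (-1) + (1) + (-1) + (1) + (-1)] = 0/6 = 0
  <chi_4*chi_5, chi_1> = (1/6)[1*(1)*conj(1) + 1*(-1)*conj(exp(I*pi/3)) + 1*(1)*conj(exp(2*I*pi/3)) + 1*(-1)*conj(-1) + 1*(1)*conj(exp(-2*I*pi/3)) + 1*(-1)*conj(exp(-I*pi/3))]
      = (1/6)[(1) + (-exp(-I*pi/3)) + (exp(-2*I*pi/3)) + (1) + (exp(2*I*pi/3)) + (-exp(I*pi/3))] = 0/6 = 0
  <chi_4*chi_5, chi_2> = (1/6)[1*(1)*conj(1) + 1*(-1)*conj(exp(2*I*pi/3)) + 1*(1)*conj(exp(-2*I*pi/3)) + 1*(-1)*conj(1) + 1*(1)*conj(exp(2*I*pi/3)) + 1*(-1)*conj(exp(-2*I*pi/3))]
      = (1/6)[(1) + (-exp(-2*I*pi/3)) + (exp(2*I*pi/3)) + (-1) + (exp(-2*I*pi/3)) + (-exp(2*I*pi/3))] = 0/6 = 0
  <chi_4*chi_5, chi_3> = (1/6)[1*(1)*conj(1) + 1*(-1)*conj(-1) + 1*(1)*conj(1) + 1*(-1)*conj(-1) + 1*(1)*conj(1) + 1*(-1)*conj(-1)]
      = (1/6)[(1) + (1) + (1) + (1) + (1) + (1)] = 6/6 = 1
  <chi_4*chi_5, chi_4> = (1/6)[1*(1)*conj(1) + 1*(-1)*conj(exp(-2*I*pi/3)) + 1*(1)*conj(exp(2*I*pi/3)) + 1*(-1)*conj(1) + 1*(1)*conj(exp(-2*I*pi/3)) + 1*(-1)*conj(exp(2*I*pi/3))]
      = (1/6)[(1) + (-exp(2*I*pi/3)) + (exp(-2*I*pi/3)) + (-1) + (exp(2*I*pi/3)) + (-exp(-2*I*pi/3))] = 0/6 = 0
  <chi_4*chi_5, chi_5> = (1/6)[1*(1)*conj(1) + 1*(-1)*conj(exp(-I*pi/3)) + 1*(1)*conj(exp(-2*I*pi/3)) + 1*(-1)*conj(-1) + 1*(1)*conj(exp(2*I*pi/3)) + 1*(-1)*conj(exp(I*pi/3))]
      = (1/6)[(1) + (-exp(I*pi/3)) + (exp(2*I*pi/3)) + (1) + (exp(-2*I*pi/3)) + (-exp(-I*pi/3))] = 0/6 = 0
(Exp terms are combined using exp(i*s)*conj(exp(i*t)) = exp(i*(s-t)), and sums of them are collapsed using the identity that for every m > 1 the m distinct m-th roots of unity sum to 0, e.g. 1 + exp(2*I*pi/3) + exp(-2*I*pi/3) = 0.)
Hence the multiplicities are chi_3: 1. Dimension check: dim(chi_4)*dim(chi_5) = 1*1 = 1 and sum (mult * dim) = 1*1 = 1.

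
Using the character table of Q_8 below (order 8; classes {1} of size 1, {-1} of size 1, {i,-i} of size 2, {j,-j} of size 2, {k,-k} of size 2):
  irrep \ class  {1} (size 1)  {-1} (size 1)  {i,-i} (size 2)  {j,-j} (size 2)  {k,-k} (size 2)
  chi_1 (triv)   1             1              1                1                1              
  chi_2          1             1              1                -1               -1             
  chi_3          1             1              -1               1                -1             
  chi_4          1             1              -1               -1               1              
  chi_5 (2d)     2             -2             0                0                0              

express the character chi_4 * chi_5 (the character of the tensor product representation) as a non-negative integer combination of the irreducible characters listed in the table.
chi_4 tensor chi_5 = chi_5 (all other irreducibles have multiplicity 0).

Solution. The character of a tensor product is the pointwise product (chi_4 * chi_5)(C) = chi_4(C) * chi_5(C):
  {1}: (1)*(2), {-1}: (1)*(-2), {i,-i}: (-1)*(0), {j,-j}: (-1)*(0), {k,-k}: (1)*(0)
so (chi_4 * chi_5) takes values
  {1} -> 2, {-1} -> -2, {i,-i} -> 0, {j,-j} -> 0, {k,-k} -> 0.
Now take the inner product of this character with each irreducible chi from the table, <chi_4*chi_5, chi> = (1/8) sum_C |C| (chi_4*chi_5)(C) conj(chi(C)):
  <chi_4*chi_5, chi_1> = (1/8)[1*(2)*conj(1) + 1*(-2)*conj(1) + 2*(0)*conj(1) + 2*(0)*conj(1) + 2*(0)*conj(1)]
      = (1/8)[(2) + (-2) + (0) + (0) + (0)] = 0/8 = 0
  <chi_4*chi_5, chi_2> = (1/8)[1*(2)*conj(1) + 1*(-2)*conj(1) + 2*(0)*conj(1) + 2*(0)*conj(-1) + 2*(0)*conj(-1)]
      = (1/8)[(2) + (-2) + (0) + (0) + (0)] = 0/8 = 0
  <chi_4*chi_5, chi_3> = (1/8)[1*(2)*conj(1) + 1*(-2)*conj(1) + 2*(0)*conj(-1) + 2*(0)*conj(1) + 2*(0)*conj(-1)]
      = (1/8)[(2) + (-2) + (0) + (0) + (0)] = 0/8 = 0
  <chi_4*chi_5, chi_4> = (1/8)[1*(2)*conj(1) + 1*(-2)*conj(1) + 2*(0)*conj(-1) + 2*(0)*conj(-1) + 2*(0)*conj(1)]
      = (1/8)[(2) + (-2) + (0) + (0) + (0)] = 0/8 = 0
  <chi_4*chi_5, chi_5> = (1/8)[1*(2)*conj(2) + 1*(-2)*conj(-2) + 2*(0)*conj(0) + 2*(0)*conj(0) + 2*(0)*conj(0)]
      = (1/8)[(4) + (4) + (0) + (0) + (0)] = 8/8 = 1
Hence the multiplicities are chi_5: 1. Dimension check: dim(chi_4)*dim(chi_5) = 1*2 = 2 and sum (mult * dim) = 1*2 = 2.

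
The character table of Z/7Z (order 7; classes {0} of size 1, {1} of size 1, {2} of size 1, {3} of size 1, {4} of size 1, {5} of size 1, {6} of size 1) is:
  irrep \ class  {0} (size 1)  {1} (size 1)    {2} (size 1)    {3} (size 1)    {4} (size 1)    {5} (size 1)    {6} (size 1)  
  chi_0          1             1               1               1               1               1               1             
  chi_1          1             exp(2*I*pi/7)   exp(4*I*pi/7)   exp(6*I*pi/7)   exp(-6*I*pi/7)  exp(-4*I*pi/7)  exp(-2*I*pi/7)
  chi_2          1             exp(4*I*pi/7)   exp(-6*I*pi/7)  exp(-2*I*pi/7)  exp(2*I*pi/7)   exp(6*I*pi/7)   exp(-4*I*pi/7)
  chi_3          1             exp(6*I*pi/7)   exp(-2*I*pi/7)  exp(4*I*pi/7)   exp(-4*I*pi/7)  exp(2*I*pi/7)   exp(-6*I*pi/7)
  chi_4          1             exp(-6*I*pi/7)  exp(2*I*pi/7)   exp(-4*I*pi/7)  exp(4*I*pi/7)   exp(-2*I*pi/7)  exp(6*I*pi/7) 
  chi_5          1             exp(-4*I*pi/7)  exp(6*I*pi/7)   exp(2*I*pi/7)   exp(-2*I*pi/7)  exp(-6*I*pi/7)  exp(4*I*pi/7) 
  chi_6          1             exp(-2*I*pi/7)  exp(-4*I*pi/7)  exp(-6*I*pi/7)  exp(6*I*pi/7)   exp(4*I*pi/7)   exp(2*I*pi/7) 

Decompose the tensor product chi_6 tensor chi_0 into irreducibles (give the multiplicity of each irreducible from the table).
chi_6 tensor chi_0 = chi_6 (all other irreducibles have multiplicity 0).

Explanation: The character of a tensor product is the pointwise product (chi_6 * chi_0)(C) = chi_6(C) * chi_0(C):
  {0}: (1)*(1), {1}: (exp(-2*I*pi/7))*(1), {2}: (exp(-4*I*pi/7))*(1), {3}: (exp(-6*I*pi/7))*(1), {4}: (exp(6*I*pi/7))*(1), {5}: (exp(4*I*pi/7))*(1), {6}: (exp(2*I*pi/7))*(1)
so (chi_6 * chi_0) takes values
  {0} -> 1, {1} -> exp(-2*I*pi/7), {2} -> exp(-4*I*pi/7), {3} -> exp(-6*I*pi/7), {4} -> exp(6*I*pi/7), {5} -> exp(4*I*pi/7), {6} -> exp(2*I*pi/7).
Now take the inner product of this character with each irreducible chi from the table, <chi_6*chi_0, chi> = (1/7) sum_C |C| (chi_6*chi_0)(C) conj(chi(C)):
  <chi_6*chi_0, chi_0> = (1/7)[1*(1)*conj(1) + 1*(exp(-2*I*pi/7))*conj(1) + 1*(exp(-4*I*pi/7))*conj(1) + 1*(exp(-6*I*pi/7))*conj(1) + 1*(exp(6*I*pi/7))*conj(1) + 1*(exp(4*I*pi/7))*conj(1) + 1*(exp(2*I*pi/7))*conj(1)]
      = (1/7)[(1) + (exp(-2*I*pi/7)) + (exp(-4*I*pi/7)) + (exp(-6*I*pi/7)) + (exp(6*I*pi/7)) + (exp(4*I*pi/7)) + (exp(2*I*pi/7))] = 0/7 = 0
  <chi_6*chi_0, chi_1> = (1/7)[1*(1)*conj(1) + 1*(exp(-2*I*pi/7))*conj(exp(2*I*pi/7)) + 1*(exp(-4*I*pi/7))*conj(exp(4*I*pi/7)) + 1*(exp(-6*I*pi/7))*conj(exp(6*I*pi/7)) + 1*(exp(6*I*pi/7))*conj(exp(-6*I*pi/7)) + 1*(exp(4*I*pi/7))*conj(exp(-4*I*pi/7)) + 1*(exp(2*I*pi/7))*conj(exp(-2*I*pi/7))]
      = (1/7)[(1) + (exp(-4*I*pi/7)) + (exp(6*I*pi/7)) + (exp(2*I*pi/7)) + (exp(-2*I*pi/7)) + (exp(-6*I*pi/7)) + (exp(4*I*pi/7))] = 0/7 = 0
  <chi_6*chi_0, chi_2> = (1/7)[1*(1)*conj(1) + 1*(exp(-2*I*pi/7))*conj(exp(4*I*pi/7)) + 1*(exp(-4*I*pi/7))*conj(exp(-6*I*pi/7)) + 1*(exp(-6*I*pi/7))*conj(exp(-2*I*pi/7)) + 1*(exp(6*I*pi/7))*conj(exp(2*I*pi/7)) + 1*(exp(4*I*pi/7))*conj(exp(6*I*pi/7)) + 1*(exp(2*I*pi/7))*conj(exp(-4*I*pi/7))]
      = (1/7)[(1) + (exp(-6*I*pi/7)) + (exp(2*I*pi/7)) + (exp(-4*I*pi/7)) + (exp(4*I*pi/7)) + (exp(-2*I*pi/7)) + (exp(6*I*pi/7))] = 0/7 = 0
  <chi_6*chi_0, chi_3> = (1/7)[1*(1)*conj(1) + 1*(exp(-2*I*pi/7))*conj(exp(6*I*pi/7)) + 1*(exp(-4*I*pi/7))*conj(exp(-2*I*pi/7)) + 1*(exp(-6*I*pi/7))*conj(exp(4*I*pi/7)) + 1*(exp(6*I*pi/7))*conj(exp(-4*I*pi/7)) + 1*(exp(4*I*pi/7))*conj(exp(2*I*pi/7)) + 1*(exp(2*I*pi/7))*conj(exp(-6*I*pi/7))]
      = (1/7)[(1) + (exp(6*I*pi/7)) + (exp(-2*I*pi/7)) + (exp(4*I*pi/7)) + (exp(-4*I*pi/7)) + (exp(2*I*pi/7)) + (exp(-6*I*pi/7))] = 0/7 = 0
  <chi_6*chi_0, chi_4> = (1/7)[1*(1)*conj(1) + 1*(exp(-2*I*pi/7))*conj(exp(-6*I*pi/7)) + 1*(exp(-4*I*pi/7))*conj(exp(2*I*pi/7)) + 1*(exp(-6*I*pi/7))*conj(exp(-4*I*pi/7)) + 1*(exp(6*I*pi/7))*conj(exp(4*I*pi/7)) + 1*(exp(4*I*pi/7))*conj(exp(-2*I*pi/7)) + 1*(exp(2*I*pi/7))*conj(exp(6*I*pi/7))]
      = (1/7)[(1) + (exp(4*I*pi/7)) + (exp(-6*I*pi/7)) + (exp(-2*I*pi/7)) + (exp(2*I*pi/7)) + (exp(6*I*pi/7)) + (exp(-4*I*pi/7))] = 0/7 = 0
  <chi_6*chi_0, chi_5> = (1/7)[1*(1)*conj(1) + 1*(exp(-2*I*pi/7))*conj(exp(-4*I*pi/7)) + 1*(exp(-4*I*pi/7))*conj(exp(6*I*pi/7)) + 1*(exp(-6*I*pi/7))*conj(exp(2*I*pi/7)) + 1*(exp(6*I*pi/7))*conj(exp(-2*I*pi/7)) + 1*(exp(4*I*pi/7))*conj(exp(-6*I*pi/7)) + 1*(exp(2*I*pi/7))*conj(exp(4*I*pi/7))]
      = (1/7)[(1) + (exp(2*I*pi/7)) + (exp(4*I*pi/7)) + (exp(6*I*pi/7)) + (exp(-6*I*pi/7)) + (exp(-4*I*pi/7)) + (exp(-2*I*pi/7))] = 0/7 = 0
  <chi_6*chi_0, chi_6> = (1/7)[1*(1)*conj(1) + 1*(exp(-2*I*pi/7))*conj(exp(-2*I*pi/7)) + 1*(exp(-4*I*pi/7))*conj(exp(-4*I*pi/7)) + 1*(exp(-6*I*pi/7))*conj(exp(-6*I*pi/7)) + 1*(exp(6*I*pi/7))*conj(exp(6*I*pi/7)) + 1*(exp(4*I*pi/7))*conj(exp(4*I*pi/7)) + 1*(exp(2*I*pi/7))*conj(exp(2*I*pi/7))]
      = (1/7)[(1) + (1) + (1) + (1) + (1) + (1) + (1)] = 7/7 = 1
(Exp terms are combined using exp(i*s)*conj(exp(i*t)) = exp(i*(s-t)), and sums of them are collapsed using the identity that for every m > 1 the m distinct m-th roots of unity sum to 0, e.g. 1 + exp(2*I*pi/3) + exp(-2*I*pi/3) = 0.)
Hence the multiplicities are chi_6: 1. Dimension check: dim(chi_6)*dim(chi_0) = 1*1 = 1 and sum (mult * dim) = 1*1 = 1.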